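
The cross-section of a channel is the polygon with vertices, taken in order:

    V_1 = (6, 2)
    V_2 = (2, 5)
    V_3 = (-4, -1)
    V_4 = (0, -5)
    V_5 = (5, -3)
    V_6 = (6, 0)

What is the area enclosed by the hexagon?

Apply Gauss's area formula: 2A = Σ (x_i·y_{i+1} − x_{i+1}·y_i), indices taken mod 6.
Cross-terms: 26, 18, 20, 25, 18, 12  ⇒  Σ = 119
Area = |Σ|/2 = 59.5.

59.5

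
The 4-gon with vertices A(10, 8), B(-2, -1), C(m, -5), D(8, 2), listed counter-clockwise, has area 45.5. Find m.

Write out the shoelace sum; only the two edges meeting at C involve m:
2·Area = [((-2)·(-5) − m·(-1)) + (m·2 − 8·(-5))] + 50
       = 3·m + 100 = 91
⇒ m = -3.

-3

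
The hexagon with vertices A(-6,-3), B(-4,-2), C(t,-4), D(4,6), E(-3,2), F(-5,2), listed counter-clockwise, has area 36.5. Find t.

-2

Write out the shoelace sum; only the two edges meeting at C involve t:
2·Area = [((-4)·(-4) − t·(-2)) + (t·6 − 4·(-4))] + 57
       = 8·t + 89 = 73
⇒ t = -2.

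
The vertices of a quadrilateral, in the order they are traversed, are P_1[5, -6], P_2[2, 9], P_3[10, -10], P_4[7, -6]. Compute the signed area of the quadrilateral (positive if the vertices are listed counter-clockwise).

-27.5

Cross-terms: 57, -110, 10, -12  ⇒  Σ = -55
Signed area = Σ/2 = -27.5 (negative ⇒ clockwise traversal).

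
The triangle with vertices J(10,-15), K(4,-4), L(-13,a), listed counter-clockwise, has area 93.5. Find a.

-4

Write out the shoelace sum; only the two edges meeting at L involve a:
2·Area = [(4·a − (-13)·(-4)) + ((-13)·(-15) − 10·a)] + 20
       = -6·a + 163 = 187
⇒ a = -4.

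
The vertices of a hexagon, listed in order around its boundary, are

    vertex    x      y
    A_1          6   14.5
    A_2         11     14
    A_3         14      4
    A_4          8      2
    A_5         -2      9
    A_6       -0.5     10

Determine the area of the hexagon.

Σ = (-75.5) + (-152) + (-4) + (76) + (-15.5) + (-67.25) = -238.25
Area = |Σ|/2 = 119.125.

119.125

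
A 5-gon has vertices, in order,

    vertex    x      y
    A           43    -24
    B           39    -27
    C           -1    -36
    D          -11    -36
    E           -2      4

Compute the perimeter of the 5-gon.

150

|AB| = √((-4)² + (-3)²) = √25 = 5
|BC| = √((-40)² + (-9)²) = √1681 = 41
|CD| = √((-10)² + (0)²) = √100 = 10
|DE| = √((9)² + (40)²) = √1681 = 41
|EA| = √((45)² + (-28)²) = √2809 = 53
Perimeter = 5 + 41 + 10 + 41 + 53 = 150.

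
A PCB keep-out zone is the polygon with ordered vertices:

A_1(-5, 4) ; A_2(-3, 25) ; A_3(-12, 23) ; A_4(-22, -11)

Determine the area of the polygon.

306.5

A_1→A_2: (-5)(25) − (-3)(4) = -113
A_2→A_3: (-3)(23) − (-12)(25) = 231
A_3→A_4: (-12)(-11) − (-22)(23) = 638
A_4→A_1: (-22)(4) − (-5)(-11) = -143
Σ = 613
Area = |Σ|/2 = 306.5.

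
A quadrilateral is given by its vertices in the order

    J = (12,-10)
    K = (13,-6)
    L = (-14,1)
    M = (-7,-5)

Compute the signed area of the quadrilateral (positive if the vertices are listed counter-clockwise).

Apply Gauss's area formula: 2A = Σ (x_i·y_{i+1} − x_{i+1}·y_i), indices taken mod 4.
Cross-terms: 58, -71, 77, 130  ⇒  Σ = 194
Signed area = Σ/2 = 97 (positive ⇒ counter-clockwise traversal).

97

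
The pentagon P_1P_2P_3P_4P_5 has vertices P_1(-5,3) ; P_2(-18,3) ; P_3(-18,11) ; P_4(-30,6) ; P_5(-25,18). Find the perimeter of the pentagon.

72

|P_1P_2| = √((-13)² + (0)²) = √169 = 13
|P_2P_3| = √((0)² + (8)²) = √64 = 8
|P_3P_4| = √((-12)² + (-5)²) = √169 = 13
|P_4P_5| = √((5)² + (12)²) = √169 = 13
|P_5P_1| = √((20)² + (-15)²) = √625 = 25
Perimeter = 13 + 8 + 13 + 13 + 25 = 72.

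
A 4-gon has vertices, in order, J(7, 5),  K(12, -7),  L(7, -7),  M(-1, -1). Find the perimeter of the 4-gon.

|JK| = √((5)² + (-12)²) = √169 = 13
|KL| = √((-5)² + (0)²) = √25 = 5
|LM| = √((-8)² + (6)²) = √100 = 10
|MJ| = √((8)² + (6)²) = √100 = 10
Perimeter = 13 + 5 + 10 + 10 = 38.

38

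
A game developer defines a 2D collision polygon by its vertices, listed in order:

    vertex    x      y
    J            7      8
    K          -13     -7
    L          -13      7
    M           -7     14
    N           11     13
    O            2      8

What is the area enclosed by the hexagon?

241.5

Cross-terms: 55, -182, -133, -245, 62, -40  ⇒  Σ = -483
Area = |Σ|/2 = 241.5.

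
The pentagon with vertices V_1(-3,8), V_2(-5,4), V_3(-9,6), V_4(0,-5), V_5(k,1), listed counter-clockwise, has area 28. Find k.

The doubled signed area Σ (x_i y_{i+1} − x_{i+1} y_i) is linear in k.
With k=0 it equals 82; the coefficient of k is 13 (from the two edges through V_5).
So 13·k + 82 = 2·28 = 56 ⇒ k = -2.

-2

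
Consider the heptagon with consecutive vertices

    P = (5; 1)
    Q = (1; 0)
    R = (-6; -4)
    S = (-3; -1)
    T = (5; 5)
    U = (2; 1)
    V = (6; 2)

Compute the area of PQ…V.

16

Apply Gauss's area formula: 2A = Σ (x_i·y_{i+1} − x_{i+1}·y_i), indices taken mod 7.
Cross-terms: -1, -4, -6, -10, -5, -2, -4  ⇒  Σ = -32
Area = |Σ|/2 = 16.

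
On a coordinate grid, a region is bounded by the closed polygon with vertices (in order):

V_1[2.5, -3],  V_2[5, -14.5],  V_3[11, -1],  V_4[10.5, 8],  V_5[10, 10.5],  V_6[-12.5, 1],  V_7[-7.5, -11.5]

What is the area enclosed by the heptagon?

302.875

V_1→V_2: (2.5)(-14.5) − (5)(-3) = -21.25
V_2→V_3: (5)(-1) − (11)(-14.5) = 154.5
V_3→V_4: (11)(8) − (10.5)(-1) = 98.5
V_4→V_5: (10.5)(10.5) − (10)(8) = 30.25
V_5→V_6: (10)(1) − (-12.5)(10.5) = 141.25
V_6→V_7: (-12.5)(-11.5) − (-7.5)(1) = 151.25
V_7→V_1: (-7.5)(-3) − (2.5)(-11.5) = 51.25
Σ = 605.75
Area = |Σ|/2 = 302.875.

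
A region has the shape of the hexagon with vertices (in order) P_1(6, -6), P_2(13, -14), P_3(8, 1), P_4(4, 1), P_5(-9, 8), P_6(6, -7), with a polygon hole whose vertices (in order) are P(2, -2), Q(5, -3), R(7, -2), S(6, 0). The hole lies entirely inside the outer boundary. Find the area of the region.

Outer boundary:
Apply Gauss's area formula: 2A = Σ (x_i·y_{i+1} − x_{i+1}·y_i), indices taken mod 6.
Σ = (-6) + (125) + (4) + (41) + (15) + (6) = 185
Area = |Σ|/2 = 92.5.
Hole:
Apply Gauss's area formula: 2A = Σ (x_i·y_{i+1} − x_{i+1}·y_i), indices taken mod 4.
Cross-terms: 4, 11, 12, -12  ⇒  Σ = 15
Area = |Σ|/2 = 7.5.
Net area = 92.5 − 7.5 = 85.

85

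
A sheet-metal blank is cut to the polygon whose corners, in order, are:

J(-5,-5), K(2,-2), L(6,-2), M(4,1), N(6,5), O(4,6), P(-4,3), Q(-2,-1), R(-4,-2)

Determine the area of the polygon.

Apply Gauss's area formula: 2A = Σ (x_i·y_{i+1} − x_{i+1}·y_i), indices taken mod 9.
Σ = (20) + (8) + (14) + (14) + (16) + (36) + (10) + (0) + (10) = 128
Area = |Σ|/2 = 64.

64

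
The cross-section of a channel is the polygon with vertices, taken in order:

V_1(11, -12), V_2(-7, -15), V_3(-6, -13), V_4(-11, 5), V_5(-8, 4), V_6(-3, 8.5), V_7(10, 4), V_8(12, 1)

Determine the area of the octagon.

Σ = (-249) + (1) + (-173) + (-4) + (-56) + (-97) + (-38) + (-155) = -771
Area = |Σ|/2 = 385.5.

385.5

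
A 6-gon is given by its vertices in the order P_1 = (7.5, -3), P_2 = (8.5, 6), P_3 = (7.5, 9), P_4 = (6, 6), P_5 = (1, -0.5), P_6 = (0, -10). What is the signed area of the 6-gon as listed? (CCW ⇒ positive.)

74.5

Apply the shoelace (surveyor's) formula: 2A = Σ (x_i·y_{i+1} − x_{i+1}·y_i), indices taken mod 6.
Cross-terms: 70.5, 31.5, -9, -9, -10, 75  ⇒  Σ = 149
Signed area = Σ/2 = 74.5 (positive ⇒ counter-clockwise traversal).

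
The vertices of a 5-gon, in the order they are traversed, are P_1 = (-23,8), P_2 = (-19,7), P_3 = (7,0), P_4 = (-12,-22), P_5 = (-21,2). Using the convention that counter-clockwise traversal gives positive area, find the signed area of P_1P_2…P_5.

-410

Apply the surveyor's formula: 2A = Σ (x_i·y_{i+1} − x_{i+1}·y_i), indices taken mod 5.
Σ = (-9) + (-49) + (-154) + (-486) + (-122) = -820
Signed area = Σ/2 = -410 (negative ⇒ clockwise traversal).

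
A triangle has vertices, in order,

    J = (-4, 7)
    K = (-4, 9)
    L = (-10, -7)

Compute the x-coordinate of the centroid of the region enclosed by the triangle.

-6

Apply the surveyor's formula. First the cross-terms c_i = x_i·y_{i+1} − x_{i+1}·y_i:
  -8, 118, -98  ⇒  2A = 12, A = 6.
Then Σ (x_i + x_{i+1})·c_i = -216, so x̄ = -216 / (6·6) = -6.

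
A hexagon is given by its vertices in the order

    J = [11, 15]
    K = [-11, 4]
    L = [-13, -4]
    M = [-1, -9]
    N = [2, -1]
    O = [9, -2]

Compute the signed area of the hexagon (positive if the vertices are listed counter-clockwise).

299.5

Apply the surveyor's formula: 2A = Σ (x_i·y_{i+1} − x_{i+1}·y_i), indices taken mod 6.
J→K: (11)(4) − (-11)(15) = 209
K→L: (-11)(-4) − (-13)(4) = 96
L→M: (-13)(-9) − (-1)(-4) = 113
M→N: (-1)(-1) − (2)(-9) = 19
N→O: (2)(-2) − (9)(-1) = 5
O→J: (9)(15) − (11)(-2) = 157
Σ = 599
Signed area = Σ/2 = 299.5 (positive ⇒ counter-clockwise traversal).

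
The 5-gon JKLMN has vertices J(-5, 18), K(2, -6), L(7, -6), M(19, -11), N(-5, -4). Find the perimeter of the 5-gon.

|JK| = √((7)² + (-24)²) = √625 = 25
|KL| = √((5)² + (0)²) = √25 = 5
|LM| = √((12)² + (-5)²) = √169 = 13
|MN| = √((-24)² + (7)²) = √625 = 25
|NJ| = √((0)² + (22)²) = √484 = 22
Perimeter = 25 + 5 + 13 + 25 + 22 = 90.

90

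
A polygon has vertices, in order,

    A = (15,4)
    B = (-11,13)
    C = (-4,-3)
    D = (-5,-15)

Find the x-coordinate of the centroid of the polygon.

Apply the surveyor's formula. First the cross-terms c_i = x_i·y_{i+1} − x_{i+1}·y_i:
  239, 85, 45, 205  ⇒  2A = 574, A = 287.
Then Σ (x_i + x_{i+1})·c_i = 1326, so x̄ = 1326 / (6·287) = 221/287.

221/287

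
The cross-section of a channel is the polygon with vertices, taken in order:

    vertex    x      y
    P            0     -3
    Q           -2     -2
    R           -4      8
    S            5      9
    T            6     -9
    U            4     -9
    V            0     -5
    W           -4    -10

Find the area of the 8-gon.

125.5

Apply Gauss's area formula: 2A = Σ (x_i·y_{i+1} − x_{i+1}·y_i), indices taken mod 8.
Σ = (-6) + (-24) + (-76) + (-99) + (-18) + (-20) + (-20) + (12) = -251
Area = |Σ|/2 = 125.5.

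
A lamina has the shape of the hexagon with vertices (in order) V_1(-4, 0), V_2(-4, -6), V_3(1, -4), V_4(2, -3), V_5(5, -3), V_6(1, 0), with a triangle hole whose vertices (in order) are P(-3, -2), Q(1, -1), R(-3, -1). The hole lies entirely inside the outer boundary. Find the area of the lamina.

29.5

Outer boundary:
Cross-terms: 24, 22, 5, 9, 3, 0  ⇒  Σ = 63
Area = |Σ|/2 = 31.5.
Hole:
Apply the shoelace formula: 2A = Σ (x_i·y_{i+1} − x_{i+1}·y_i), indices taken mod 3.
Cross-terms: 5, -4, 3  ⇒  Σ = 4
Area = |Σ|/2 = 2.
Net area = 31.5 − 2 = 29.5.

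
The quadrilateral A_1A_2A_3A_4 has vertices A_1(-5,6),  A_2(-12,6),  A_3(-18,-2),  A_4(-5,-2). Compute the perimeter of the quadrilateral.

|A_1A_2| = √((-7)² + (0)²) = √49 = 7
|A_2A_3| = √((-6)² + (-8)²) = √100 = 10
|A_3A_4| = √((13)² + (0)²) = √169 = 13
|A_4A_1| = √((0)² + (8)²) = √64 = 8
Perimeter = 7 + 10 + 13 + 8 = 38.

38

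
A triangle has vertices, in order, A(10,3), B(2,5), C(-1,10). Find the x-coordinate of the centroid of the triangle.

Apply the shoelace formula. First the cross-terms c_i = x_i·y_{i+1} − x_{i+1}·y_i:
  44, 25, -103  ⇒  2A = -34, A = -17.
Then Σ (x_i + x_{i+1})·c_i = -374, so x̄ = -374 / (6·(-17)) = 11/3.

11/3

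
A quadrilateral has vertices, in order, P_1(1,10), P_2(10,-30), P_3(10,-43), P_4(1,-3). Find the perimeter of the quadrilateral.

|P_1P_2| = √((9)² + (-40)²) = √1681 = 41
|P_2P_3| = √((0)² + (-13)²) = √169 = 13
|P_3P_4| = √((-9)² + (40)²) = √1681 = 41
|P_4P_1| = √((0)² + (13)²) = √169 = 13
Perimeter = 41 + 13 + 41 + 13 = 108.

108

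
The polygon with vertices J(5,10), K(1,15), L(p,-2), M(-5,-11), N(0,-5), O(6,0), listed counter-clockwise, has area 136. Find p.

Write out the shoelace sum; only the two edges meeting at L involve p:
2·Area = [(1·(-2) − p·15) + (p·(-11) − (-5)·(-2))] + 180
       = -26·p + 168 = 272
⇒ p = -4.

-4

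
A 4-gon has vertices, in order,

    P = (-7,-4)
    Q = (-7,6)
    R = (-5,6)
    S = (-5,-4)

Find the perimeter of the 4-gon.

24

|PQ| = √((0)² + (10)²) = √100 = 10
|QR| = √((2)² + (0)²) = √4 = 2
|RS| = √((0)² + (-10)²) = √100 = 10
|SP| = √((-2)² + (0)²) = √4 = 2
Perimeter = 10 + 2 + 10 + 2 = 24.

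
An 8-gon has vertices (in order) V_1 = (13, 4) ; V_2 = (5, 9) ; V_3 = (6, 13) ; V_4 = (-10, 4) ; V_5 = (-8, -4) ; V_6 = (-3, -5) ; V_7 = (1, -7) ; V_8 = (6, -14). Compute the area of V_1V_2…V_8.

311

Apply the shoelace formula: 2A = Σ (x_i·y_{i+1} − x_{i+1}·y_i), indices taken mod 8.
Σ = (97) + (11) + (154) + (72) + (28) + (26) + (28) + (206) = 622
Area = |Σ|/2 = 311.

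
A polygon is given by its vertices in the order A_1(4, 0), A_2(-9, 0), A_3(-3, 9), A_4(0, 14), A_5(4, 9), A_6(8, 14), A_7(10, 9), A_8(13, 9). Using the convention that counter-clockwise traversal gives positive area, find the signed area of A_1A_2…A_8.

-163

Σ = (0) + (-81) + (-42) + (-56) + (-16) + (-68) + (-27) + (-36) = -326
Signed area = Σ/2 = -163 (negative ⇒ clockwise traversal).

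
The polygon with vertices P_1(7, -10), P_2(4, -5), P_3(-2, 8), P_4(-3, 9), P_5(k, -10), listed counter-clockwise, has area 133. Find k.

-7

Write out the shoelace sum; only the two edges meeting at P_5 involve k:
2·Area = [((-3)·(-10) − k·9) + (k·(-10) − 7·(-10))] + 33
       = -19·k + 133 = 266
⇒ k = -7.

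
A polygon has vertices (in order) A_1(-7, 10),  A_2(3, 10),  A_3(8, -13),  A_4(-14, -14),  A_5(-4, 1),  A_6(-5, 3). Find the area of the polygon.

309.5

Apply the shoelace formula: 2A = Σ (x_i·y_{i+1} − x_{i+1}·y_i), indices taken mod 6.
A_1→A_2: (-7)(10) − (3)(10) = -100
A_2→A_3: (3)(-13) − (8)(10) = -119
A_3→A_4: (8)(-14) − (-14)(-13) = -294
A_4→A_5: (-14)(1) − (-4)(-14) = -70
A_5→A_6: (-4)(3) − (-5)(1) = -7
A_6→A_1: (-5)(10) − (-7)(3) = -29
Σ = -619
Area = |Σ|/2 = 309.5.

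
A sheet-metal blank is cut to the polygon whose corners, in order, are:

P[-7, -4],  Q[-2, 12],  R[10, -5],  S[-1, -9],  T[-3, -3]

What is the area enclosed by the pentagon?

Cross-terms: -92, -110, -95, -24, -9  ⇒  Σ = -330
Area = |Σ|/2 = 165.

165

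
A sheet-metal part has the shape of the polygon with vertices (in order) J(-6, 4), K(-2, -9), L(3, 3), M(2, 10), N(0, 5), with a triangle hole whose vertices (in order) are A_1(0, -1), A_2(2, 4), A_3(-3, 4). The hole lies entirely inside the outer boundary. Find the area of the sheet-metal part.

61

Outer boundary:
Apply Gauss's area formula: 2A = Σ (x_i·y_{i+1} − x_{i+1}·y_i), indices taken mod 5.
J→K: (-6)(-9) − (-2)(4) = 62
K→L: (-2)(3) − (3)(-9) = 21
L→M: (3)(10) − (2)(3) = 24
M→N: (2)(5) − (0)(10) = 10
N→J: (0)(4) − (-6)(5) = 30
Σ = 147
Area = |Σ|/2 = 73.5.
Hole:
Apply the shoelace (surveyor's) formula: 2A = Σ (x_i·y_{i+1} − x_{i+1}·y_i), indices taken mod 3.
Cross-terms: 2, 20, 3  ⇒  Σ = 25
Area = |Σ|/2 = 12.5.
Net area = 73.5 − 12.5 = 61.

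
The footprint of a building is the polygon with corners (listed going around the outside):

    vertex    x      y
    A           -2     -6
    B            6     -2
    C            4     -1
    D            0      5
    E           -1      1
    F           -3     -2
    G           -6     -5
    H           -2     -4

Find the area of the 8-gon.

46.5

Σ = (40) + (2) + (20) + (5) + (5) + (3) + (14) + (4) = 93
Area = |Σ|/2 = 46.5.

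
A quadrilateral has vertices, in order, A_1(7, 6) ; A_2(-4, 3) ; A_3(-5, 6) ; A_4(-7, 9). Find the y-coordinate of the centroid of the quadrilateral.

6

Apply the shoelace (surveyor's) formula. First the cross-terms c_i = x_i·y_{i+1} − x_{i+1}·y_i:
  45, -9, -3, -105  ⇒  2A = -72, A = -36.
Then Σ (y_i + y_{i+1})·c_i = -1296, so ȳ = -1296 / (6·(-36)) = 6.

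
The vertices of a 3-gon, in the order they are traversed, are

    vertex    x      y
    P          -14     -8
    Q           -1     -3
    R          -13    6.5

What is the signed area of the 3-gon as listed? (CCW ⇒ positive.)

Apply the surveyor's formula: 2A = Σ (x_i·y_{i+1} − x_{i+1}·y_i), indices taken mod 3.
Σ = (34) + (-45.5) + (195) = 183.5
Signed area = Σ/2 = 91.75 (positive ⇒ counter-clockwise traversal).

91.75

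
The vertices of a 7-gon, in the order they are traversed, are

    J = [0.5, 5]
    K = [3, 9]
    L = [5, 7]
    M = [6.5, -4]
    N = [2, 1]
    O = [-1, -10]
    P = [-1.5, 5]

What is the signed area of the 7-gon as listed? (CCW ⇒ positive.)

Apply Gauss's area formula: 2A = Σ (x_i·y_{i+1} − x_{i+1}·y_i), indices taken mod 7.
Σ = (-10.5) + (-24) + (-65.5) + (14.5) + (-19) + (-20) + (-10) = -134.5
Signed area = Σ/2 = -67.25 (negative ⇒ clockwise traversal).

-67.25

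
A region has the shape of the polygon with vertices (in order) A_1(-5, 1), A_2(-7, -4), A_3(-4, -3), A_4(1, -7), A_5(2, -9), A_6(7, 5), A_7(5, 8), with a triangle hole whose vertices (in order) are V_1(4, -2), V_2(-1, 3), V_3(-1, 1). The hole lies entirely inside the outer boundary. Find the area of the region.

Outer boundary:
Cross-terms: 27, 5, 31, 5, 73, 31, 45  ⇒  Σ = 217
Area = |Σ|/2 = 108.5.
Hole:
Apply Gauss's area formula: 2A = Σ (x_i·y_{i+1} − x_{i+1}·y_i), indices taken mod 3.
V_1→V_2: (4)(3) − (-1)(-2) = 10
V_2→V_3: (-1)(1) − (-1)(3) = 2
V_3→V_1: (-1)(-2) − (4)(1) = -2
Σ = 10
Area = |Σ|/2 = 5.
Net area = 108.5 − 5 = 103.5.

103.5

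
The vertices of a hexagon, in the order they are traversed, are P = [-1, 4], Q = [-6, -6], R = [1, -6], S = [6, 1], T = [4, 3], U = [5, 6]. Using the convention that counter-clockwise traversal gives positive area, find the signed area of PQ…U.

Apply Gauss's area formula: 2A = Σ (x_i·y_{i+1} − x_{i+1}·y_i), indices taken mod 6.
P→Q: (-1)(-6) − (-6)(4) = 30
Q→R: (-6)(-6) − (1)(-6) = 42
R→S: (1)(1) − (6)(-6) = 37
S→T: (6)(3) − (4)(1) = 14
T→U: (4)(6) − (5)(3) = 9
U→P: (5)(4) − (-1)(6) = 26
Σ = 158
Signed area = Σ/2 = 79 (positive ⇒ counter-clockwise traversal).

79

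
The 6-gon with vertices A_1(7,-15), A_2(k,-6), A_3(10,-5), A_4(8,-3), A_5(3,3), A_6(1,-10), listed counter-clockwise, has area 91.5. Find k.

10

Write out the shoelace sum; only the two edges meeting at A_2 involve k:
2·Area = [(7·(-6) − k·(-15)) + (k·(-5) − 10·(-6))] + 65
       = 10·k + 83 = 183
⇒ k = 10.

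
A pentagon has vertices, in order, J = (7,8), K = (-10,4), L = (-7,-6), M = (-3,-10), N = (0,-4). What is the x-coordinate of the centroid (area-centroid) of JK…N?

Apply Gauss's area formula. First the cross-terms c_i = x_i·y_{i+1} − x_{i+1}·y_i:
  108, 88, 52, 12, 28  ⇒  2A = 288, A = 144.
Then Σ (x_i + x_{i+1})·c_i = -2180, so x̄ = -2180 / (6·144) = -545/216.

-545/216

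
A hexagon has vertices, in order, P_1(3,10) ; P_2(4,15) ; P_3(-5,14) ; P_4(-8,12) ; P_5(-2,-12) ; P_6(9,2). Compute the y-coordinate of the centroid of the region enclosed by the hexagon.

437/124

Apply the shoelace (surveyor's) formula. First the cross-terms c_i = x_i·y_{i+1} − x_{i+1}·y_i:
  5, 131, 52, 120, 104, 84  ⇒  2A = 496, A = 248.
Then Σ (y_i + y_{i+1})·c_i = 5244, so ȳ = 5244 / (6·248) = 437/124.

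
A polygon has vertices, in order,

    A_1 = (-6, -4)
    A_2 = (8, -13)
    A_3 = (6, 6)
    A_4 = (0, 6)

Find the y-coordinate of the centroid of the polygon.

-562/231

Apply the shoelace (surveyor's) formula. First the cross-terms c_i = x_i·y_{i+1} − x_{i+1}·y_i:
  110, 126, 36, 36  ⇒  2A = 308, A = 154.
Then Σ (y_i + y_{i+1})·c_i = -2248, so ȳ = -2248 / (6·154) = -562/231.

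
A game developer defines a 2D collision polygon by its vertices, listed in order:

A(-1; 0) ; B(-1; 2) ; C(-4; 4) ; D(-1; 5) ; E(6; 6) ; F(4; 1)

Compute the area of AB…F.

33.5

Apply Gauss's area formula: 2A = Σ (x_i·y_{i+1} − x_{i+1}·y_i), indices taken mod 6.
Σ = (-2) + (4) + (-16) + (-36) + (-18) + (1) = -67
Area = |Σ|/2 = 33.5.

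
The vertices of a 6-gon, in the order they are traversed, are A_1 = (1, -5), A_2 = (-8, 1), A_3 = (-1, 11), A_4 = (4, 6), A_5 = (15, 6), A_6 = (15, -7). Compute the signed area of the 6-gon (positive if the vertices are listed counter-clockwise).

Apply the shoelace formula: 2A = Σ (x_i·y_{i+1} − x_{i+1}·y_i), indices taken mod 6.
A_1→A_2: (1)(1) − (-8)(-5) = -39
A_2→A_3: (-8)(11) − (-1)(1) = -87
A_3→A_4: (-1)(6) − (4)(11) = -50
A_4→A_5: (4)(6) − (15)(6) = -66
A_5→A_6: (15)(-7) − (15)(6) = -195
A_6→A_1: (15)(-5) − (1)(-7) = -68
Σ = -505
Signed area = Σ/2 = -252.5 (negative ⇒ clockwise traversal).

-252.5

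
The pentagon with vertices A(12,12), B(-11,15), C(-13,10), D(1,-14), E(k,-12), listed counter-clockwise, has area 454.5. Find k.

8

The doubled signed area Σ (x_i y_{i+1} − x_{i+1} y_i) is linear in k.
With k=0 it equals 701; the coefficient of k is 26 (from the two edges through E).
So 26·k + 701 = 2·454.5 = 909 ⇒ k = 8.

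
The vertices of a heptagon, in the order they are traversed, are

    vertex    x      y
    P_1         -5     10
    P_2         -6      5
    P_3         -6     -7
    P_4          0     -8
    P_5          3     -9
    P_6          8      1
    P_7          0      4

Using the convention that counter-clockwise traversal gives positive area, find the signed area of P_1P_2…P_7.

153

Apply the shoelace (surveyor's) formula: 2A = Σ (x_i·y_{i+1} − x_{i+1}·y_i), indices taken mod 7.
Cross-terms: 35, 72, 48, 24, 75, 32, 20  ⇒  Σ = 306
Signed area = Σ/2 = 153 (positive ⇒ counter-clockwise traversal).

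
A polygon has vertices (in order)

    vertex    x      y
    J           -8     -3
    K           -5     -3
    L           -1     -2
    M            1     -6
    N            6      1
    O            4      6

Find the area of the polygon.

64.5

Σ = (9) + (7) + (8) + (37) + (32) + (36) = 129
Area = |Σ|/2 = 64.5.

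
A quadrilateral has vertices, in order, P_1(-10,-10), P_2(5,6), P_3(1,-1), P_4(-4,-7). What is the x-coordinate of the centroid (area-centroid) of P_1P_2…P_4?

-437/186

Apply Gauss's area formula. First the cross-terms c_i = x_i·y_{i+1} − x_{i+1}·y_i:
  -10, -11, -11, -30  ⇒  2A = -62, A = -31.
Then Σ (x_i + x_{i+1})·c_i = 437, so x̄ = 437 / (6·(-31)) = -437/186.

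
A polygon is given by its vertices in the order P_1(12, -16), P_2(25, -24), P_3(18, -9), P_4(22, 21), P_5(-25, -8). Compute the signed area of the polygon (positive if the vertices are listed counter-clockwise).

870

Apply the shoelace (surveyor's) formula: 2A = Σ (x_i·y_{i+1} − x_{i+1}·y_i), indices taken mod 5.
Σ = (112) + (207) + (576) + (349) + (496) = 1740
Signed area = Σ/2 = 870 (positive ⇒ counter-clockwise traversal).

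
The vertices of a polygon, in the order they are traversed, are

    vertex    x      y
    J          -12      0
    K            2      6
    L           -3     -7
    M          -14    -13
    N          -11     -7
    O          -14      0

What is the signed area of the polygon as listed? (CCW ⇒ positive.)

Apply the shoelace (surveyor's) formula: 2A = Σ (x_i·y_{i+1} − x_{i+1}·y_i), indices taken mod 6.
Σ = (-72) + (4) + (-59) + (-45) + (-98) + (0) = -270
Signed area = Σ/2 = -135 (negative ⇒ clockwise traversal).

-135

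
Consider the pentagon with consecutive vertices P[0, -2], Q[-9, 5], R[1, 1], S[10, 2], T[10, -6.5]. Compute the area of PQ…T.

72.5

Σ = (-18) + (-14) + (-8) + (-85) + (-20) = -145
Area = |Σ|/2 = 72.5.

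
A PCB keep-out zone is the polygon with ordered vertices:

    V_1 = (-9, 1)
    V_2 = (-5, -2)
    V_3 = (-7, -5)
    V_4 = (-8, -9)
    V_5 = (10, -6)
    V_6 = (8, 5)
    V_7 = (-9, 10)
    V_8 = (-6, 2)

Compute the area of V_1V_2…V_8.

236

Apply the shoelace (surveyor's) formula: 2A = Σ (x_i·y_{i+1} − x_{i+1}·y_i), indices taken mod 8.
V_1→V_2: (-9)(-2) − (-5)(1) = 23
V_2→V_3: (-5)(-5) − (-7)(-2) = 11
V_3→V_4: (-7)(-9) − (-8)(-5) = 23
V_4→V_5: (-8)(-6) − (10)(-9) = 138
V_5→V_6: (10)(5) − (8)(-6) = 98
V_6→V_7: (8)(10) − (-9)(5) = 125
V_7→V_8: (-9)(2) − (-6)(10) = 42
V_8→V_1: (-6)(1) − (-9)(2) = 12
Σ = 472
Area = |Σ|/2 = 236.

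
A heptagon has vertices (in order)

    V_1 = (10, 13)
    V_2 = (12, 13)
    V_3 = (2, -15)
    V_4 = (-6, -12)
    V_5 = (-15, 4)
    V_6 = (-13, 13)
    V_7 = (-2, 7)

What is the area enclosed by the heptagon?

427

Σ = (-26) + (-206) + (-114) + (-204) + (-143) + (-65) + (-96) = -854
Area = |Σ|/2 = 427.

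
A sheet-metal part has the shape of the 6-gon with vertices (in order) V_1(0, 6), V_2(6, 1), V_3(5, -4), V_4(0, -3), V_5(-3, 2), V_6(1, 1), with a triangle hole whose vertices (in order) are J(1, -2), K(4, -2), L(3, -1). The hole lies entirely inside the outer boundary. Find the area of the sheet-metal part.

42.5

Outer boundary:
Apply Gauss's area formula: 2A = Σ (x_i·y_{i+1} − x_{i+1}·y_i), indices taken mod 6.
V_1→V_2: (0)(1) − (6)(6) = -36
V_2→V_3: (6)(-4) − (5)(1) = -29
V_3→V_4: (5)(-3) − (0)(-4) = -15
V_4→V_5: (0)(2) − (-3)(-3) = -9
V_5→V_6: (-3)(1) − (1)(2) = -5
V_6→V_1: (1)(6) − (0)(1) = 6
Σ = -88
Area = |Σ|/2 = 44.
Hole:
J→K: (1)(-2) − (4)(-2) = 6
K→L: (4)(-1) − (3)(-2) = 2
L→J: (3)(-2) − (1)(-1) = -5
Σ = 3
Area = |Σ|/2 = 1.5.
Net area = 44 − 1.5 = 42.5.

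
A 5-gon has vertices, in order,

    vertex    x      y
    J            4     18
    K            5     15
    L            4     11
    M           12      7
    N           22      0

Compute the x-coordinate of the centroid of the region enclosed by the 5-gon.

Apply the surveyor's formula. First the cross-terms c_i = x_i·y_{i+1} − x_{i+1}·y_i:
  -30, -5, -104, -154, 396  ⇒  2A = 103, A = 51.5.
Then Σ (x_i + x_{i+1})·c_i = 3081, so x̄ = 3081 / (6·51.5) = 1027/103.

1027/103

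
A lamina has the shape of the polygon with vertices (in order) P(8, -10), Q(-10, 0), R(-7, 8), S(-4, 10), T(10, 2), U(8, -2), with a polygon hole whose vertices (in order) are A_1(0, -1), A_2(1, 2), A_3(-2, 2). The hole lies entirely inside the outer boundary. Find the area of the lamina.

Outer boundary:
Apply Gauss's area formula: 2A = Σ (x_i·y_{i+1} − x_{i+1}·y_i), indices taken mod 6.
Σ = (-100) + (-80) + (-38) + (-108) + (-36) + (-64) = -426
Area = |Σ|/2 = 213.
Hole:
Apply the surveyor's formula: 2A = Σ (x_i·y_{i+1} − x_{i+1}·y_i), indices taken mod 3.
Cross-terms: 1, 6, 2  ⇒  Σ = 9
Area = |Σ|/2 = 4.5.
Net area = 213 − 4.5 = 208.5.

208.5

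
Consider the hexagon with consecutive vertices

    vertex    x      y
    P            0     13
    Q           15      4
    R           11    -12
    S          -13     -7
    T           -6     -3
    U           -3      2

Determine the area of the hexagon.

357.5

Apply the surveyor's formula: 2A = Σ (x_i·y_{i+1} − x_{i+1}·y_i), indices taken mod 6.
Cross-terms: -195, -224, -233, -3, -21, -39  ⇒  Σ = -715
Area = |Σ|/2 = 357.5.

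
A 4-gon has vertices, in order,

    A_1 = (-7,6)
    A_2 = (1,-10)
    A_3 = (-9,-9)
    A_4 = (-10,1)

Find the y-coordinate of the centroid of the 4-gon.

Apply Gauss's area formula. First the cross-terms c_i = x_i·y_{i+1} − x_{i+1}·y_i:
  64, -99, -99, -53  ⇒  2A = -187, A = -93.5.
Then Σ (y_i + y_{i+1})·c_i = 2046, so ȳ = 2046 / (6·(-93.5)) = -62/17.

-62/17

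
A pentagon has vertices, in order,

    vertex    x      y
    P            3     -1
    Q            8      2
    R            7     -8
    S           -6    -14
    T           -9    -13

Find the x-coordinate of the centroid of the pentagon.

Apply Gauss's area formula. First the cross-terms c_i = x_i·y_{i+1} − x_{i+1}·y_i:
  14, -78, -146, -48, 48  ⇒  2A = -210, A = -105.
Then Σ (x_i + x_{i+1})·c_i = -730, so x̄ = -730 / (6·(-105)) = 73/63.

73/63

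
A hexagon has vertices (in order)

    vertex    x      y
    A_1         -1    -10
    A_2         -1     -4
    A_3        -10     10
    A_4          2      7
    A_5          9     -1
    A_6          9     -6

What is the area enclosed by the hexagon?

A_1→A_2: (-1)(-4) − (-1)(-10) = -6
A_2→A_3: (-1)(10) − (-10)(-4) = -50
A_3→A_4: (-10)(7) − (2)(10) = -90
A_4→A_5: (2)(-1) − (9)(7) = -65
A_5→A_6: (9)(-6) − (9)(-1) = -45
A_6→A_1: (9)(-10) − (-1)(-6) = -96
Σ = -352
Area = |Σ|/2 = 176.

176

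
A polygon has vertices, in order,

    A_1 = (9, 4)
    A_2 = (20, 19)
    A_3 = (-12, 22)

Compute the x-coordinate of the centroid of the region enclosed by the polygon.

Apply the surveyor's formula. First the cross-terms c_i = x_i·y_{i+1} − x_{i+1}·y_i:
  91, 668, -246  ⇒  2A = 513, A = 256.5.
Then Σ (x_i + x_{i+1})·c_i = 8721, so x̄ = 8721 / (6·256.5) = 17/3.

17/3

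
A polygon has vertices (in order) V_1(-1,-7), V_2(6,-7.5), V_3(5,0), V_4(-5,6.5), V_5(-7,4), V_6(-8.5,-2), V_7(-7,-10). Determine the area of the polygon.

Apply the surveyor's formula: 2A = Σ (x_i·y_{i+1} − x_{i+1}·y_i), indices taken mod 7.
Σ = (49.5) + (37.5) + (32.5) + (25.5) + (48) + (71) + (39) = 303
Area = |Σ|/2 = 151.5.

151.5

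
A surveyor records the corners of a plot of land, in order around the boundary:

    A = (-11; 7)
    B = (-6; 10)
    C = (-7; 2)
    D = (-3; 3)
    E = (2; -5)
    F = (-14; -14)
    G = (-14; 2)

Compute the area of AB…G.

207

Apply the shoelace formula: 2A = Σ (x_i·y_{i+1} − x_{i+1}·y_i), indices taken mod 7.
Σ = (-68) + (58) + (-15) + (9) + (-98) + (-224) + (-76) = -414
Area = |Σ|/2 = 207.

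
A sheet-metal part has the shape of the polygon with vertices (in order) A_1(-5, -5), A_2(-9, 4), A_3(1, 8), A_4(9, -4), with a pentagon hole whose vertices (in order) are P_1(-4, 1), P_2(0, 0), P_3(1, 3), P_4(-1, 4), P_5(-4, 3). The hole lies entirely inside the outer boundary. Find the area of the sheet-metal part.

Outer boundary:
Apply the surveyor's formula: 2A = Σ (x_i·y_{i+1} − x_{i+1}·y_i), indices taken mod 4.
Cross-terms: -65, -76, -76, -65  ⇒  Σ = -282
Area = |Σ|/2 = 141.
Hole:
Apply the shoelace (surveyor's) formula: 2A = Σ (x_i·y_{i+1} − x_{i+1}·y_i), indices taken mod 5.
Cross-terms: 0, 0, 7, 13, 8  ⇒  Σ = 28
Area = |Σ|/2 = 14.
Net area = 141 − 14 = 127.

127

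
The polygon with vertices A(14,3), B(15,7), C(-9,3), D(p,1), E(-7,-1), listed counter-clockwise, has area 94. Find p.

The doubled signed area Σ (x_i y_{i+1} − x_{i+1} y_i) is linear in p.
With p=0 it equals 152; the coefficient of p is -4 (from the two edges through D).
So -4·p + 152 = 2·94 = 188 ⇒ p = -9.

-9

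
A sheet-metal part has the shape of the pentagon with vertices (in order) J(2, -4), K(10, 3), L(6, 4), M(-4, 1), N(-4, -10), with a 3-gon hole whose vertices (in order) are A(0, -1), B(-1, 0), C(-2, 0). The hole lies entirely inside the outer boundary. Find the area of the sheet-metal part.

Outer boundary:
Σ = (46) + (22) + (22) + (44) + (36) = 170
Area = |Σ|/2 = 85.
Hole:
Apply the shoelace formula: 2A = Σ (x_i·y_{i+1} − x_{i+1}·y_i), indices taken mod 3.
Σ = (-1) + (0) + (2) = 1
Area = |Σ|/2 = 0.5.
Net area = 85 − 0.5 = 84.5.

84.5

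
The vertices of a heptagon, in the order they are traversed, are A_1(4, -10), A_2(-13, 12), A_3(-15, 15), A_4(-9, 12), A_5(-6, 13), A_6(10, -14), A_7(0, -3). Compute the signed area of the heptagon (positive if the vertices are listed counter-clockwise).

A_1→A_2: (4)(12) − (-13)(-10) = -82
A_2→A_3: (-13)(15) − (-15)(12) = -15
A_3→A_4: (-15)(12) − (-9)(15) = -45
A_4→A_5: (-9)(13) − (-6)(12) = -45
A_5→A_6: (-6)(-14) − (10)(13) = -46
A_6→A_7: (10)(-3) − (0)(-14) = -30
A_7→A_1: (0)(-10) − (4)(-3) = 12
Σ = -251
Signed area = Σ/2 = -125.5 (negative ⇒ clockwise traversal).

-125.5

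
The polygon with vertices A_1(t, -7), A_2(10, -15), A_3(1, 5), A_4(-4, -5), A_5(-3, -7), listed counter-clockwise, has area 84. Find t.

2

Write out the shoelace sum; only the two edges meeting at A_1 involve t:
2·Area = [((-3)·(-7) − t·(-7)) + (t·(-15) − 10·(-7))] + 93
       = -8·t + 184 = 168
⇒ t = 2.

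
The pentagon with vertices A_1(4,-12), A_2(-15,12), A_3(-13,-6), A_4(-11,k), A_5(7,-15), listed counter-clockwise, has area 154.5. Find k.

The doubled signed area Σ (x_i y_{i+1} − x_{i+1} y_i) is linear in k.
With k=0 it equals 189; the coefficient of k is -20 (from the two edges through A_4).
So -20·k + 189 = 2·154.5 = 309 ⇒ k = -6.

-6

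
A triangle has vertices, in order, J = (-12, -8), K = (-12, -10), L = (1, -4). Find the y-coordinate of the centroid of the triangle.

Apply the shoelace formula. First the cross-terms c_i = x_i·y_{i+1} − x_{i+1}·y_i:
  24, 58, -56  ⇒  2A = 26, A = 13.
Then Σ (y_i + y_{i+1})·c_i = -572, so ȳ = -572 / (6·13) = -22/3.

-22/3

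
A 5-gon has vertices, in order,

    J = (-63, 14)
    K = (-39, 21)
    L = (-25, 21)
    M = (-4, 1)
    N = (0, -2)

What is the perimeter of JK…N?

|JK| = √((24)² + (7)²) = √625 = 25
|KL| = √((14)² + (0)²) = √196 = 14
|LM| = √((21)² + (-20)²) = √841 = 29
|MN| = √((4)² + (-3)²) = √25 = 5
|NJ| = √((-63)² + (16)²) = √4225 = 65
Perimeter = 25 + 14 + 29 + 5 + 65 = 138.

138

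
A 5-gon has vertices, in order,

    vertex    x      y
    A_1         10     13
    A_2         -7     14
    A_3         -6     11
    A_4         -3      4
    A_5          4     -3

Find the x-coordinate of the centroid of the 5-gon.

277/161

Apply the shoelace formula. First the cross-terms c_i = x_i·y_{i+1} − x_{i+1}·y_i:
  231, 7, 9, -7, 82  ⇒  2A = 322, A = 161.
Then Σ (x_i + x_{i+1})·c_i = 1662, so x̄ = 1662 / (6·161) = 277/161.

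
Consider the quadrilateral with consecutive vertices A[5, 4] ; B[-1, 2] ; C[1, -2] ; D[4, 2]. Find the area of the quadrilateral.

Σ = (14) + (0) + (10) + (6) = 30
Area = |Σ|/2 = 15.

15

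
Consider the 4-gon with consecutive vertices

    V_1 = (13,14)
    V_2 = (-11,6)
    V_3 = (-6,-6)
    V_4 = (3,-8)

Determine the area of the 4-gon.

273

Σ = (232) + (102) + (66) + (146) = 546
Area = |Σ|/2 = 273.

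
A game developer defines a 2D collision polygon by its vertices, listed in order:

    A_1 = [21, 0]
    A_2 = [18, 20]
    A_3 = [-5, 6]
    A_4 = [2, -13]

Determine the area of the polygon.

Cross-terms: 420, 208, 53, 273  ⇒  Σ = 954
Area = |Σ|/2 = 477.

477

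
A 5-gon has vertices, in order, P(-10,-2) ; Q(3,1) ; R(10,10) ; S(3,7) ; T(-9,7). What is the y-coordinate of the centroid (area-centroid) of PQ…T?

Apply Gauss's area formula. First the cross-terms c_i = x_i·y_{i+1} − x_{i+1}·y_i:
  -4, 20, 40, 84, 88  ⇒  2A = 228, A = 114.
Then Σ (y_i + y_{i+1})·c_i = 2520, so ȳ = 2520 / (6·114) = 70/19.

70/19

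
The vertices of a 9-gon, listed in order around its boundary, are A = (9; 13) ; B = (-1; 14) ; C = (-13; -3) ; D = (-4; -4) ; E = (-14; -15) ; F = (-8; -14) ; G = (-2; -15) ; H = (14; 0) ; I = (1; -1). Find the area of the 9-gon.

Apply the surveyor's formula: 2A = Σ (x_i·y_{i+1} − x_{i+1}·y_i), indices taken mod 9.
Σ = (139) + (185) + (40) + (4) + (76) + (92) + (210) + (-14) + (22) = 754
Area = |Σ|/2 = 377.

377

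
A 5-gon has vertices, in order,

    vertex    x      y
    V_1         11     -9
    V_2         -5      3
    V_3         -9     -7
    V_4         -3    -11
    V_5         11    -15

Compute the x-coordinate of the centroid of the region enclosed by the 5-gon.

Apply the shoelace formula. First the cross-terms c_i = x_i·y_{i+1} − x_{i+1}·y_i:
  -12, 62, 78, 166, 66  ⇒  2A = 360, A = 180.
Then Σ (x_i + x_{i+1})·c_i = 904, so x̄ = 904 / (6·180) = 113/135.

113/135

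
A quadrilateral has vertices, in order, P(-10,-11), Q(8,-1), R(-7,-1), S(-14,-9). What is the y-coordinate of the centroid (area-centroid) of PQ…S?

-243/49

Apply the surveyor's formula. First the cross-terms c_i = x_i·y_{i+1} − x_{i+1}·y_i:
  98, -15, 49, 64  ⇒  2A = 196, A = 98.
Then Σ (y_i + y_{i+1})·c_i = -2916, so ȳ = -2916 / (6·98) = -243/49.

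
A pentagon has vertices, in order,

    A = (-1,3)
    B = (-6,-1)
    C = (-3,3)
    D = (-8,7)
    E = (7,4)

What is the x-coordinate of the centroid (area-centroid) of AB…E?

-254/165

Apply the shoelace formula. First the cross-terms c_i = x_i·y_{i+1} − x_{i+1}·y_i:
  19, -21, 3, -81, 25  ⇒  2A = -55, A = -27.5.
Then Σ (x_i + x_{i+1})·c_i = 254, so x̄ = 254 / (6·(-27.5)) = -254/165.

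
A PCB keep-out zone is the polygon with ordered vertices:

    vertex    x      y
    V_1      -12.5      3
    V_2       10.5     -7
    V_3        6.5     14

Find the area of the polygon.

221.5

Cross-terms: 56, 192.5, 194.5  ⇒  Σ = 443
Area = |Σ|/2 = 221.5.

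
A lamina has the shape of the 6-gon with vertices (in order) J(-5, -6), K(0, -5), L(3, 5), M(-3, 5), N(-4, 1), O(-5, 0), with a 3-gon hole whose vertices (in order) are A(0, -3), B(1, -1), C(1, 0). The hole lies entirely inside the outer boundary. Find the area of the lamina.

60.5

Outer boundary:
Apply the shoelace formula: 2A = Σ (x_i·y_{i+1} − x_{i+1}·y_i), indices taken mod 6.
J→K: (-5)(-5) − (0)(-6) = 25
K→L: (0)(5) − (3)(-5) = 15
L→M: (3)(5) − (-3)(5) = 30
M→N: (-3)(1) − (-4)(5) = 17
N→O: (-4)(0) − (-5)(1) = 5
O→J: (-5)(-6) − (-5)(0) = 30
Σ = 122
Area = |Σ|/2 = 61.
Hole:
Cross-terms: 3, 1, -3  ⇒  Σ = 1
Area = |Σ|/2 = 0.5.
Net area = 61 − 0.5 = 60.5.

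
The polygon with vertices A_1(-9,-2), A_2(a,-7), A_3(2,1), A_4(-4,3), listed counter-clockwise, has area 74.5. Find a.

Write out the shoelace sum; only the two edges meeting at A_2 involve a:
2·Area = [((-9)·(-7) − a·(-2)) + (a·1 − 2·(-7))] + 45
       = 3·a + 122 = 149
⇒ a = 9.

9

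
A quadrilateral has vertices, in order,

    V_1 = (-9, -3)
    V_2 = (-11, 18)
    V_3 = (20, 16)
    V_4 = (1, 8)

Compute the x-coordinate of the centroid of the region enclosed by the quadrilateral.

-258/259

Apply the shoelace formula. First the cross-terms c_i = x_i·y_{i+1} − x_{i+1}·y_i:
  -195, -536, 144, 69  ⇒  2A = -518, A = -259.
Then Σ (x_i + x_{i+1})·c_i = 1548, so x̄ = 1548 / (6·(-259)) = -258/259.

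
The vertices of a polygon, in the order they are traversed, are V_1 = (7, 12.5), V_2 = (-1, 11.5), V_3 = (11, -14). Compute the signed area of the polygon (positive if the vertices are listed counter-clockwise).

Apply the surveyor's formula: 2A = Σ (x_i·y_{i+1} − x_{i+1}·y_i), indices taken mod 3.
Σ = (93) + (-112.5) + (235.5) = 216
Signed area = Σ/2 = 108 (positive ⇒ counter-clockwise traversal).

108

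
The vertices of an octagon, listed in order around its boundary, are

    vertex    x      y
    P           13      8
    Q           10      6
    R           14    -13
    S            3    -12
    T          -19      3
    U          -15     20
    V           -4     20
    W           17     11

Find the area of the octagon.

755

Σ = (-2) + (-214) + (-129) + (-219) + (-335) + (-220) + (-384) + (-7) = -1510
Area = |Σ|/2 = 755.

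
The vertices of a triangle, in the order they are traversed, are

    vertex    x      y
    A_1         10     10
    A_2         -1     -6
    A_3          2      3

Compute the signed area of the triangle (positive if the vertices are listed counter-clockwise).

Apply the surveyor's formula: 2A = Σ (x_i·y_{i+1} − x_{i+1}·y_i), indices taken mod 3.
Cross-terms: -50, 9, -10  ⇒  Σ = -51
Signed area = Σ/2 = -25.5 (negative ⇒ clockwise traversal).

-25.5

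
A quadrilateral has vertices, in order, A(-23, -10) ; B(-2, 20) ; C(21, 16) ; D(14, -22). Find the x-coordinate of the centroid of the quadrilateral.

Apply the shoelace (surveyor's) formula. First the cross-terms c_i = x_i·y_{i+1} − x_{i+1}·y_i:
  -480, -452, -686, -646  ⇒  2A = -2264, A = -1132.
Then Σ (x_i + x_{i+1})·c_i = -14784, so x̄ = -14784 / (6·(-1132)) = 616/283.

616/283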